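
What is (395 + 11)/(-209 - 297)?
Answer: -203/253 ≈ -0.80237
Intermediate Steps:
(395 + 11)/(-209 - 297) = 406/(-506) = 406*(-1/506) = -203/253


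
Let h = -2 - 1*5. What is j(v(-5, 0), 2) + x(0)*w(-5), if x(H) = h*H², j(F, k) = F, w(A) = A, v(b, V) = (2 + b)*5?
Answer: -15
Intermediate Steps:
v(b, V) = 10 + 5*b
h = -7 (h = -2 - 5 = -7)
x(H) = -7*H²
j(v(-5, 0), 2) + x(0)*w(-5) = (10 + 5*(-5)) - 7*0²*(-5) = (10 - 25) - 7*0*(-5) = -15 + 0*(-5) = -15 + 0 = -15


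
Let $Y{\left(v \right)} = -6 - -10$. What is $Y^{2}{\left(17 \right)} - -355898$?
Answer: $355914$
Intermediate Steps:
$Y{\left(v \right)} = 4$ ($Y{\left(v \right)} = -6 + 10 = 4$)
$Y^{2}{\left(17 \right)} - -355898 = 4^{2} - -355898 = 16 + 355898 = 355914$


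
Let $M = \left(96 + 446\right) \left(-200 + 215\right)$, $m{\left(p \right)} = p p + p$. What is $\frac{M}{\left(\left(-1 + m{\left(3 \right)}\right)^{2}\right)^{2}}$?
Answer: $\frac{8130}{14641} \approx 0.55529$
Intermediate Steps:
$m{\left(p \right)} = p + p^{2}$ ($m{\left(p \right)} = p^{2} + p = p + p^{2}$)
$M = 8130$ ($M = 542 \cdot 15 = 8130$)
$\frac{M}{\left(\left(-1 + m{\left(3 \right)}\right)^{2}\right)^{2}} = \frac{8130}{\left(\left(-1 + 3 \left(1 + 3\right)\right)^{2}\right)^{2}} = \frac{8130}{\left(\left(-1 + 3 \cdot 4\right)^{2}\right)^{2}} = \frac{8130}{\left(\left(-1 + 12\right)^{2}\right)^{2}} = \frac{8130}{\left(11^{2}\right)^{2}} = \frac{8130}{121^{2}} = \frac{8130}{14641}$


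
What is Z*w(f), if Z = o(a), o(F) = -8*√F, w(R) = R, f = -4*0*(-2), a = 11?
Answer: 0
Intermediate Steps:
f = 0 (f = 0*(-2) = 0)
Z = -8*√11 ≈ -26.533
Z*w(f) = -8*√11*0 = 0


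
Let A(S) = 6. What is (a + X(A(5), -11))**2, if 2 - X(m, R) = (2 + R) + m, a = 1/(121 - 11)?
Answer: 303601/12100 ≈ 25.091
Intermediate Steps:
a = 1/110 ≈ 0.0090909
X(m, R) = -R - m (X(m, R) = 2 - ((2 + R) + m) = 2 - (2 + R + m) = 2 + (-2 - R - m) = -R - m)
(a + X(A(5), -11))**2 = (1/110 + (-1*(-11) - 1*6))**2 = (1/110 + (11 - 6))**2 = (1/110 + 5)**2 = (551/110)**2 = 303601/12100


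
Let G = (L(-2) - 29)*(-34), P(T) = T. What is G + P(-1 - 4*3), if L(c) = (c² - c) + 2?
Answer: 701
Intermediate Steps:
L(c) = 2 + c² - c
G = 714 (G = ((2 + (-2)² - 1*(-2)) - 29)*(-34) = ((2 + 4 + 2) - 29)*(-34) = (8 - 29)*(-34) = -21*(-34) = 714)
G + P(-1 - 4*3) = 714 + (-1 - 4*3) = 714 + (-1 - 12) = 714 - 13 = 701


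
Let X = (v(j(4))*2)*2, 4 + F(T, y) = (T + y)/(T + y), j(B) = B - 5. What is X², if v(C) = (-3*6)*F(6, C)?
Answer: 46656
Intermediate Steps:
j(B) = -5 + B
F(T, y) = -3 (F(T, y) = -4 + (T + y)/(T + y) = -4 + 1 = -3)
v(C) = 54 (v(C) = -3*6*(-3) = -18*(-3) = 54)
X = 216 (X = (54*2)*2 = 108*2 = 216)
X² = 216² = 46656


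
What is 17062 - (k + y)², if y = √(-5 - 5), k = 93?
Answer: 8423 - 186*I*√10 ≈ 8423.0 - 588.18*I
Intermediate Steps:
y = I*√10 (y = √(-10) = I*√10 ≈ 3.1623*I)
17062 - (k + y)² = 17062 - (93 + I*√10)²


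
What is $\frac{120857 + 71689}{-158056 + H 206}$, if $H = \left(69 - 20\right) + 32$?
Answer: $- \frac{96273}{70685} \approx -1.362$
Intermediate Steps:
$H = 81$ ($H = 49 + 32 = 81$)
$\frac{120857 + 71689}{-158056 + H 206} = \frac{120857 + 71689}{-158056 + 81 \cdot 206} = \frac{192546}{-158056 + 16686} = \frac{192546}{-141370} = 192546 \left(- \frac{1}{141370}\right) = - \frac{96273}{70685}$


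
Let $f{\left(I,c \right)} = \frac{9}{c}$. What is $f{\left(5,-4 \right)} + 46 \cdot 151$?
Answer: $\frac{27775}{4} \approx 6943.8$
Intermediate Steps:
$f{\left(5,-4 \right)} + 46 \cdot 151 = \frac{9}{-4} + 46 \cdot 151 = 9 \left(- \frac{1}{4}\right) + 6946 = - \frac{9}{4} + 6946 = \frac{27775}{4}$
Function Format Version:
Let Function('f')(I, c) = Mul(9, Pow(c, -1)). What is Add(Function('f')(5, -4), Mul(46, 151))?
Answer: Rational(27775, 4) ≈ 6943.8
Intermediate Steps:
Add(Function('f')(5, -4), Mul(46, 151)) = Add(Mul(9, Pow(-4, -1)), Mul(46, 151)) = Add(Mul(9, Rational(-1, 4)), 6946) = Add(Rational(-9, 4), 6946) = Rational(27775, 4)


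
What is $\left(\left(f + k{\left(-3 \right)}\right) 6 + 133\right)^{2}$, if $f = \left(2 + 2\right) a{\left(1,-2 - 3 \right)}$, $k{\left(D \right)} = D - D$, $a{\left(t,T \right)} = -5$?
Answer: $169$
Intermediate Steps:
$k{\left(D \right)} = 0$
$f = -20$ ($f = \left(2 + 2\right) \left(-5\right) = 4 \left(-5\right) = -20$)
$\left(\left(f + k{\left(-3 \right)}\right) 6 + 133\right)^{2} = \left(\left(-20 + 0\right) 6 + 133\right)^{2} = \left(\left(-20\right) 6 + 133\right)^{2} = \left(-120 + 133\right)^{2} = 13^{2} = 169$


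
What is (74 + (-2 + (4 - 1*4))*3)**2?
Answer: 4624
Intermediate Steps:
(74 + (-2 + (4 - 1*4))*3)**2 = (74 + (-2 + (4 - 4))*3)**2 = (74 + (-2 + 0)*3)**2 = (74 - 2*3)**2 = (74 - 6)**2 = 68**2 = 4624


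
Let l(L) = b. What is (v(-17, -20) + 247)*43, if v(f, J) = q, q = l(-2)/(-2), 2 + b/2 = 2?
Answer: 10621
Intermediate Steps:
b = 0 (b = -4 + 2*2 = -4 + 4 = 0)
l(L) = 0
q = 0 (q = 0/(-2) = 0*(-½) = 0)
v(f, J) = 0
(v(-17, -20) + 247)*43 = (0 + 247)*43 = 247*43 = 10621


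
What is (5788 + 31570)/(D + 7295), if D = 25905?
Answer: 18679/16600 ≈ 1.1252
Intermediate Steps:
(5788 + 31570)/(D + 7295) = (5788 + 31570)/(25905 + 7295) = 37358/33200 = 37358*(1/33200) = 18679/16600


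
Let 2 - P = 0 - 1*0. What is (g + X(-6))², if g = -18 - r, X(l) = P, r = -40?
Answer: 576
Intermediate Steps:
P = 2 (P = 2 - (0 - 1*0) = 2 - (0 + 0) = 2 - 1*0 = 2 + 0 = 2)
X(l) = 2
g = 22 (g = -18 - 1*(-40) = -18 + 40 = 22)
(g + X(-6))² = (22 + 2)² = 24² = 576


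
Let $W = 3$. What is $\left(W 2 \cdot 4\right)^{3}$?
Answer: $13824$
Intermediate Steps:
$\left(W 2 \cdot 4\right)^{3} = \left(3 \cdot 2 \cdot 4\right)^{3} = \left(6 \cdot 4\right)^{3} = 24^{3} = 13824$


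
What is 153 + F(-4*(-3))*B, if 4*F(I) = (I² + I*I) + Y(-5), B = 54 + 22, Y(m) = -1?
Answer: 5606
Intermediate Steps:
B = 76
F(I) = -¼ + I²/2 (F(I) = ((I² + I*I) - 1)/4 = ((I² + I²) - 1)/4 = (2*I² - 1)/4 = (-1 + 2*I²)/4 = -¼ + I²/2)
153 + F(-4*(-3))*B = 153 + (-¼ + (-4*(-3))²/2)*76 = 153 + (-¼ + (½)*12²)*76 = 153 + (-¼ + (½)*144)*76 = 153 + (-¼ + 72)*76 = 153 + (287/4)*76 = 153 + 5453 = 5606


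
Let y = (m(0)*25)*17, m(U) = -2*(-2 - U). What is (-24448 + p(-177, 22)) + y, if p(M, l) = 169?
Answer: -22579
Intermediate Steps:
m(U) = 4 + 2*U
y = 1700 (y = ((4 + 2*0)*25)*17 = ((4 + 0)*25)*17 = (4*25)*17 = 100*17 = 1700)
(-24448 + p(-177, 22)) + y = (-24448 + 169) + 1700 = -24279 + 1700 = -22579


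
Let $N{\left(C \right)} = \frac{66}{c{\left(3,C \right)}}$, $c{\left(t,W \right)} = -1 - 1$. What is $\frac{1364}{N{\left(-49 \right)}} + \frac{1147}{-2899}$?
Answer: $- \frac{362917}{8697} \approx -41.729$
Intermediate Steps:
$c{\left(t,W \right)} = -2$
$N{\left(C \right)} = -33$ ($N{\left(C \right)} = \frac{66}{-2} = 66 \left(- \frac{1}{2}\right) = -33$)
$\frac{1364}{N{\left(-49 \right)}} + \frac{1147}{-2899} = \frac{1364}{-33} + \frac{1147}{-2899} = 1364 \left(- \frac{1}{33}\right) + 1147 \left(- \frac{1}{2899}\right) = - \frac{124}{3} - \frac{1147}{2899} = - \frac{362917}{8697}$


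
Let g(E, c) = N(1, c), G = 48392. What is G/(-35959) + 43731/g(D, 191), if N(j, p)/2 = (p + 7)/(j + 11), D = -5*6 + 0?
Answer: 47603821/35959 ≈ 1323.8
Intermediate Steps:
D = -30 (D = -30 + 0 = -30)
N(j, p) = 2*(7 + p)/(11 + j) (N(j, p) = 2*((p + 7)/(j + 11)) = 2*((7 + p)/(11 + j)) = 2*(7 + p)/(11 + j))
g(E, c) = 7/6 + c/6 (g(E, c) = 2*(7 + c)/(11 + 1) = 2*(7 + c)/12 = 2*(1/12)*(7 + c) = 7/6 + c/6)
G/(-35959) + 43731/g(D, 191) = 48392/(-35959) + 43731/(7/6 + (⅙)*191) = 48392*(-1/35959) + 43731/(7/6 + 191/6) = -48392/35959 + 43731/33 = -48392/35959 + 43731*(1/33) = -48392/35959 + 14577/11 = 47603821/35959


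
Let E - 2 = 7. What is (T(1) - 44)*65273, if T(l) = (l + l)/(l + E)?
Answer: -14294787/5 ≈ -2.8590e+6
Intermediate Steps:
E = 9 (E = 2 + 7 = 9)
T(l) = 2*l/(9 + l) (T(l) = (l + l)/(l + 9) = (2*l)/(9 + l) = 2*l/(9 + l))
(T(1) - 44)*65273 = (2*1/(9 + 1) - 44)*65273 = (2*1/10 - 44)*65273 = (2*1*(⅒) - 44)*65273 = (⅕ - 44)*65273 = -219/5*65273 = -14294787/5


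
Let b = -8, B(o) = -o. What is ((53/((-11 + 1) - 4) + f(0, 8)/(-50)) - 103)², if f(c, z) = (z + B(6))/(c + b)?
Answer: 22348157049/1960000 ≈ 11402.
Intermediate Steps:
f(c, z) = (-6 + z)/(-8 + c) (f(c, z) = (z - 1*6)/(c - 8) = (z - 6)/(-8 + c) = (-6 + z)/(-8 + c))
((53/((-11 + 1) - 4) + f(0, 8)/(-50)) - 103)² = ((53/((-11 + 1) - 4) + ((-6 + 8)/(-8 + 0))/(-50)) - 103)² = ((53/(-10 - 4) + (2/(-8))*(-1/50)) - 103)² = ((53/(-14) - ⅛*2*(-1/50)) - 103)² = ((53*(-1/14) - ¼*(-1/50)) - 103)² = ((-53/14 + 1/200) - 103)² = (-5293/1400 - 103)² = (-149493/1400)² = 22348157049/1960000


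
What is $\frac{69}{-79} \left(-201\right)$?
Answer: $\frac{13869}{79} \approx 175.56$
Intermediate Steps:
$\frac{69}{-79} \left(-201\right) = 69 \left(- \frac{1}{79}\right) \left(-201\right) = \left(- \frac{69}{79}\right) \left(-201\right) = \frac{13869}{79}$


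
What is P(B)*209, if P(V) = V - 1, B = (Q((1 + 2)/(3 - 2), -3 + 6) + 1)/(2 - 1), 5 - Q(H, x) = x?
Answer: 418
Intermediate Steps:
Q(H, x) = 5 - x
B = 3 (B = ((5 - (-3 + 6)) + 1)/(2 - 1) = ((5 - 1*3) + 1)/1 = ((5 - 3) + 1)*1 = (2 + 1)*1 = 3*1 = 3)
P(V) = -1 + V
P(B)*209 = (-1 + 3)*209 = 2*209 = 418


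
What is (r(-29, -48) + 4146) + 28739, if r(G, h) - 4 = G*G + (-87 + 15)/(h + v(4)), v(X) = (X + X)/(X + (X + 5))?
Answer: 2597327/77 ≈ 33732.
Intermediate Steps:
v(X) = 2*X/(5 + 2*X) (v(X) = (2*X)/(X + (5 + X)) = (2*X)/(5 + 2*X) = 2*X/(5 + 2*X))
r(G, h) = 4 + G² - 72/(8/13 + h) (r(G, h) = 4 + (G*G + (-87 + 15)/(h + 2*4/(5 + 2*4))) = 4 + (G² - 72/(h + 2*4/(5 + 8))) = 4 + (G² - 72/(h + 2*4/13)) = 4 + (G² - 72/(h + 2*4*(1/13))) = 4 + (G² - 72/(h + 8/13)) = 4 + (G² - 72/(8/13 + h)) = 4 + G² - 72/(8/13 + h))
(r(-29, -48) + 4146) + 28739 = ((-904 + 8*(-29)² + 52*(-48) + 13*(-48)*(-29)²)/(8 + 13*(-48)) + 4146) + 28739 = ((-904 + 8*841 - 2496 + 13*(-48)*841)/(8 - 624) + 4146) + 28739 = ((-904 + 6728 - 2496 - 524784)/(-616) + 4146) + 28739 = (-1/616*(-521456) + 4146) + 28739 = (65182/77 + 4146) + 28739 = 384424/77 + 28739 = 2597327/77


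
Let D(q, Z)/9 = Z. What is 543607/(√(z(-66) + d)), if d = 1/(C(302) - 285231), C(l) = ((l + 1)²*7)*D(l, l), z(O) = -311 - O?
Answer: -543607*I*√747290976644829345402/427885836734 ≈ -34730.0*I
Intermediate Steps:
D(q, Z) = 9*Z
C(l) = 63*l*(1 + l)² (C(l) = ((l + 1)²*7)*(9*l) = ((1 + l)²*7)*(9*l) = (7*(1 + l)²)*(9*l) = 63*l*(1 + l)²)
d = 1/1746472803 (d = 1/(63*302*(1 + 302)² - 285231) = 1/(63*302*303² - 285231) = 1/(63*302*91809 - 285231) = 1/(1746758034 - 285231) = 1/1746472803 ≈ 5.7258e-10)
543607/(√(z(-66) + d)) = 543607/(√((-311 - 1*(-66)) + 1/1746472803)) = 543607/(√((-311 + 66) + 1/1746472803)) = 543607/(√(-245 + 1/1746472803)) = 543607/(√(-427885836734/1746472803)) = 543607/((I*√747290976644829345402/1746472803)) = 543607*(-I*√747290976644829345402/427885836734) = -543607*I*√747290976644829345402/427885836734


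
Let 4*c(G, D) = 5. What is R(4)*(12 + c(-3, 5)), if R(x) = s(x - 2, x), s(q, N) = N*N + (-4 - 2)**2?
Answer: 689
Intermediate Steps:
c(G, D) = 5/4 (c(G, D) = (1/4)*5 = 5/4)
s(q, N) = 36 + N**2 (s(q, N) = N**2 + (-6)**2 = N**2 + 36 = 36 + N**2)
R(x) = 36 + x**2
R(4)*(12 + c(-3, 5)) = (36 + 4**2)*(12 + 5/4) = (36 + 16)*(53/4) = 52*(53/4) = 689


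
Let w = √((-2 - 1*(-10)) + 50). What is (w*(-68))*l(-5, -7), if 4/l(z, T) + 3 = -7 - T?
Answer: 272*√58/3 ≈ 690.50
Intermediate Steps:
l(z, T) = 4/(-10 - T) (l(z, T) = 4/(-3 + (-7 - T)) = 4/(-10 - T))
w = √58 (w = √((-2 + 10) + 50) = √(8 + 50) = √58 ≈ 7.6158)
(w*(-68))*l(-5, -7) = (√58*(-68))*(-4/(10 - 7)) = (-68*√58)*(-4/3) = (-68*√58)*(-4*⅓) = -68*√58*(-4/3) = 272*√58/3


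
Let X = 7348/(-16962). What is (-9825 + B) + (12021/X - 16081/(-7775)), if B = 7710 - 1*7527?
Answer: -97093641671/2596850 ≈ -37389.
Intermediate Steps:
X = -334/771 (X = 7348*(-1/16962) = -334/771 ≈ -0.43320)
B = 183 (B = 7710 - 7527 = 183)
(-9825 + B) + (12021/X - 16081/(-7775)) = (-9825 + 183) + (12021/(-334/771) - 16081/(-7775)) = -9642 + (12021*(-771/334) - 16081*(-1/7775)) = -9642 + (-9268191/334 + 16081/7775) = -9642 - 72054813971/2596850 = -97093641671/2596850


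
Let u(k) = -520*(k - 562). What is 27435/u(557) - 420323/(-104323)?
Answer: 790988261/54247960 ≈ 14.581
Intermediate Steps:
u(k) = 292240 - 520*k (u(k) = -520*(-562 + k) = 292240 - 520*k)
27435/u(557) - 420323/(-104323) = 27435/(292240 - 520*557) - 420323/(-104323) = 27435/(292240 - 289640) - 420323*(-1/104323) = 27435/2600 + 420323/104323 = 27435*(1/2600) + 420323/104323 = 5487/520 + 420323/104323 = 790988261/54247960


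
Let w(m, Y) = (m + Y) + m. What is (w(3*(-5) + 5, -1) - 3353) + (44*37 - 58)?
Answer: -1804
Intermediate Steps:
w(m, Y) = Y + 2*m (w(m, Y) = (Y + m) + m = Y + 2*m)
(w(3*(-5) + 5, -1) - 3353) + (44*37 - 58) = ((-1 + 2*(3*(-5) + 5)) - 3353) + (44*37 - 58) = ((-1 + 2*(-15 + 5)) - 3353) + (1628 - 58) = ((-1 + 2*(-10)) - 3353) + 1570 = ((-1 - 20) - 3353) + 1570 = (-21 - 3353) + 1570 = -3374 + 1570 = -1804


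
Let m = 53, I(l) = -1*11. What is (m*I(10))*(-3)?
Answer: 1749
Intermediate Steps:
I(l) = -11
(m*I(10))*(-3) = (53*(-11))*(-3) = -583*(-3) = 1749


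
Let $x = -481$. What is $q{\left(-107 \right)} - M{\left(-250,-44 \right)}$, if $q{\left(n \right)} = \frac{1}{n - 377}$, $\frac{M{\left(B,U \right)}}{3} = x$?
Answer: $\frac{698411}{484} \approx 1443.0$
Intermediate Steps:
$M{\left(B,U \right)} = -1443$ ($M{\left(B,U \right)} = 3 \left(-481\right) = -1443$)
$q{\left(n \right)} = \frac{1}{-377 + n}$
$q{\left(-107 \right)} - M{\left(-250,-44 \right)} = \frac{1}{-377 - 107} - -1443 = \frac{1}{-484} + 1443 = - \frac{1}{484} + 1443 = \frac{698411}{484}$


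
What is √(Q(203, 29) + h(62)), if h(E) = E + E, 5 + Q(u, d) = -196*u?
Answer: I*√39669 ≈ 199.17*I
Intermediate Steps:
Q(u, d) = -5 - 196*u
h(E) = 2*E
√(Q(203, 29) + h(62)) = √((-5 - 196*203) + 2*62) = √((-5 - 39788) + 124) = √(-39793 + 124) = √(-39669) = I*√39669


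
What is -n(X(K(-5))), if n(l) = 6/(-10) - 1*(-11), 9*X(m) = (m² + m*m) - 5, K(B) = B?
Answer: -52/5 ≈ -10.400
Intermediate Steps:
X(m) = -5/9 + 2*m²/9 (X(m) = ((m² + m*m) - 5)/9 = ((m² + m²) - 5)/9 = (2*m² - 5)/9 = (-5 + 2*m²)/9 = -5/9 + 2*m²/9)
n(l) = 52/5 (n(l) = 6*(-⅒) + 11 = -⅗ + 11 = 52/5)
-n(X(K(-5))) = -1*52/5 = -52/5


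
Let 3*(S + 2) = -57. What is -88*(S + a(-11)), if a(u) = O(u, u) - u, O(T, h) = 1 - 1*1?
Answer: 880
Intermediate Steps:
S = -21 (S = -2 + (1/3)*(-57) = -2 - 19 = -21)
O(T, h) = 0 (O(T, h) = 1 - 1 = 0)
a(u) = -u (a(u) = 0 - u = -u)
-88*(S + a(-11)) = -88*(-21 - 1*(-11)) = -88*(-21 + 11) = -88*(-10) = 880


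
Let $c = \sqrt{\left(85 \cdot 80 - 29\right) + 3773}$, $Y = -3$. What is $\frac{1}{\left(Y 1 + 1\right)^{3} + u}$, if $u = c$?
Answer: $\frac{1}{1310} + \frac{\sqrt{659}}{2620} \approx 0.010561$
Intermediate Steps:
$c = 4 \sqrt{659}$ ($c = \sqrt{\left(6800 - 29\right) + 3773} = \sqrt{6771 + 3773} = \sqrt{10544} = 4 \sqrt{659} \approx 102.68$)
$u = 4 \sqrt{659} \approx 102.68$
$\frac{1}{\left(Y 1 + 1\right)^{3} + u} = \frac{1}{\left(\left(-3\right) 1 + 1\right)^{3} + 4 \sqrt{659}} = \frac{1}{\left(-3 + 1\right)^{3} + 4 \sqrt{659}} = \frac{1}{\left(-2\right)^{3} + 4 \sqrt{659}} = \frac{1}{-8 + 4 \sqrt{659}}$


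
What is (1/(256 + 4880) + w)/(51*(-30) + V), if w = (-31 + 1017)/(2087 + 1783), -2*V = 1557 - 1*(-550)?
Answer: -844661/8558412120 ≈ -9.8694e-5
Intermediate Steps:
V = -2107/2 (V = -(1557 - 1*(-550))/2 = -(1557 + 550)/2 = -½*2107 = -2107/2 ≈ -1053.5)
w = 493/1935 (w = 986/3870 = 986*(1/3870) = 493/1935 ≈ 0.25478)
(1/(256 + 4880) + w)/(51*(-30) + V) = (1/(256 + 4880) + 493/1935)/(51*(-30) - 2107/2) = (1/5136 + 493/1935)/(-1530 - 2107/2) = (1/5136 + 493/1935)/(-5167/2) = (844661/3312720)*(-2/5167) = -844661/8558412120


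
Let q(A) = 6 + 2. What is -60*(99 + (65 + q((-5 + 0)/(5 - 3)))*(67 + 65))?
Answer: -584100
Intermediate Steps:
q(A) = 8
-60*(99 + (65 + q((-5 + 0)/(5 - 3)))*(67 + 65)) = -60*(99 + (65 + 8)*(67 + 65)) = -60*(99 + 73*132) = -60*(99 + 9636) = -60*9735 = -584100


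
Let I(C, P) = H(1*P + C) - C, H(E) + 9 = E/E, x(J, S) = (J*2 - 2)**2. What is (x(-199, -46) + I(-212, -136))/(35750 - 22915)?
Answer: 160204/12835 ≈ 12.482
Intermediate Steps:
x(J, S) = (-2 + 2*J)**2 (x(J, S) = (2*J - 2)**2 = (-2 + 2*J)**2)
H(E) = -8 (H(E) = -9 + E/E = -9 + 1 = -8)
I(C, P) = -8 - C
(x(-199, -46) + I(-212, -136))/(35750 - 22915) = (4*(-1 - 199)**2 + (-8 - 1*(-212)))/(35750 - 22915) = (4*(-200)**2 + (-8 + 212))/12835 = (4*40000 + 204)*(1/12835) = (160000 + 204)*(1/12835) = 160204*(1/12835) = 160204/12835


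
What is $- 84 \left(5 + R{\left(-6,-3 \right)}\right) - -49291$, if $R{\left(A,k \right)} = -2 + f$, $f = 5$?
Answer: $48619$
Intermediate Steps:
$R{\left(A,k \right)} = 3$ ($R{\left(A,k \right)} = -2 + 5 = 3$)
$- 84 \left(5 + R{\left(-6,-3 \right)}\right) - -49291 = - 84 \left(5 + 3\right) - -49291 = \left(-84\right) 8 + 49291 = -672 + 49291 = 48619$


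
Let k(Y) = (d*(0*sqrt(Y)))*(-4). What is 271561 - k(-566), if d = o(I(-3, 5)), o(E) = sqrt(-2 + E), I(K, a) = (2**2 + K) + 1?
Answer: 271561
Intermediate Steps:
I(K, a) = 5 + K (I(K, a) = (4 + K) + 1 = 5 + K)
d = 0 (d = sqrt(-2 + (5 - 3)) = sqrt(-2 + 2) = sqrt(0) = 0)
k(Y) = 0 (k(Y) = (0*(0*sqrt(Y)))*(-4) = (0*0)*(-4) = 0*(-4) = 0)
271561 - k(-566) = 271561 - 1*0 = 271561 + 0 = 271561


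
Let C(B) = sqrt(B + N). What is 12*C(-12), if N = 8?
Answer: 24*I ≈ 24.0*I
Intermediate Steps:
C(B) = sqrt(8 + B) (C(B) = sqrt(B + 8) = sqrt(8 + B))
12*C(-12) = 12*sqrt(8 - 12) = 12*sqrt(-4) = 12*(2*I) = 24*I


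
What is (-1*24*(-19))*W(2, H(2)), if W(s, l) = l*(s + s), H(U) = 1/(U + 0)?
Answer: 912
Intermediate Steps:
H(U) = 1/U
W(s, l) = 2*l*s (W(s, l) = l*(2*s) = 2*l*s)
(-1*24*(-19))*W(2, H(2)) = (-1*24*(-19))*(2*2/2) = (-24*(-19))*(2*(½)*2) = 456*2 = 912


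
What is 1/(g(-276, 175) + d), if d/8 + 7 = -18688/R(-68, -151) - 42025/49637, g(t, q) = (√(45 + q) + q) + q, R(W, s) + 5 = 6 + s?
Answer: 8896959223040175/11421460814102943188 - 13859053700625*√55/11421460814102943188 ≈ 0.00076997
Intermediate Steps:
R(W, s) = 1 + s (R(W, s) = -5 + (6 + s) = 1 + s)
g(t, q) = √(45 + q) + 2*q (g(t, q) = (q + √(45 + q)) + q = √(45 + q) + 2*q)
d = 3476774624/3722775 (d = -56 + 8*(-18688/(1 - 151) - 42025/49637) = -56 + 8*(-18688/(-150) - 42025*1/49637) = -56 + 8*(-18688*(-1/150) - 42025/49637) = -56 + 8*(9344/75 - 42025/49637) = -56 + 8*(460656253/3722775) = -56 + 3685250024/3722775 = 3476774624/3722775 ≈ 933.92)
1/(g(-276, 175) + d) = 1/((√(45 + 175) + 2*175) + 3476774624/3722775) = 1/((√220 + 350) + 3476774624/3722775) = 1/((2*√55 + 350) + 3476774624/3722775) = 1/((350 + 2*√55) + 3476774624/3722775) = 1/(4779745874/3722775 + 2*√55)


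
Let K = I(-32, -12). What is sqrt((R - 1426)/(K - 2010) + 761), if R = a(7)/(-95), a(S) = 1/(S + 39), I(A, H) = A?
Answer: sqrt(15163426986351485)/4461770 ≈ 27.599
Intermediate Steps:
K = -32
a(S) = 1/(39 + S)
R = -1/4370 (R = 1/((39 + 7)*(-95)) = -1/95/46 = (1/46)*(-1/95) = -1/4370 ≈ -0.00022883)
sqrt((R - 1426)/(K - 2010) + 761) = sqrt((-1/4370 - 1426)/(-32 - 2010) + 761) = sqrt(-6231621/4370/(-2042) + 761) = sqrt(-6231621/4370*(-1/2042) + 761) = sqrt(6231621/8923540 + 761) = sqrt(6797045561/8923540) = sqrt(15163426986351485)/4461770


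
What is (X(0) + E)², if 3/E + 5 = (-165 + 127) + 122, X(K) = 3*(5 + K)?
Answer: 1411344/6241 ≈ 226.14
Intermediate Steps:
X(K) = 15 + 3*K
E = 3/79 (E = 3/(-5 + ((-165 + 127) + 122)) = 3/(-5 + (-38 + 122)) = 3/(-5 + 84) = 3/79 ≈ 0.037975)
(X(0) + E)² = ((15 + 3*0) + 3/79)² = ((15 + 0) + 3/79)² = (15 + 3/79)² = (1188/79)² = 1411344/6241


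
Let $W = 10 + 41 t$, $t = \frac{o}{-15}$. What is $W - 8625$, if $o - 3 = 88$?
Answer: $- \frac{132956}{15} \approx -8863.7$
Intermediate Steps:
$o = 91$ ($o = 3 + 88 = 91$)
$t = - \frac{91}{15}$ ($t = \frac{91}{-15} = 91 \left(- \frac{1}{15}\right) = - \frac{91}{15} \approx -6.0667$)
$W = - \frac{3581}{15}$ ($W = 10 + 41 \left(- \frac{91}{15}\right) = 10 - \frac{3731}{15} = - \frac{3581}{15} \approx -238.73$)
$W - 8625 = - \frac{3581}{15} - 8625 = - \frac{132956}{15}$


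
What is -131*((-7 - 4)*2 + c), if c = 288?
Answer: -34846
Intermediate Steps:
-131*((-7 - 4)*2 + c) = -131*((-7 - 4)*2 + 288) = -131*(-11*2 + 288) = -131*(-22 + 288) = -131*266 = -34846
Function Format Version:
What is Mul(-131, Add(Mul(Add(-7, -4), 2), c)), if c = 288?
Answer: -34846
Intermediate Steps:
Mul(-131, Add(Mul(Add(-7, -4), 2), c)) = Mul(-131, Add(Mul(Add(-7, -4), 2), 288)) = Mul(-131, Add(Mul(-11, 2), 288)) = Mul(-131, Add(-22, 288)) = Mul(-131, 266) = -34846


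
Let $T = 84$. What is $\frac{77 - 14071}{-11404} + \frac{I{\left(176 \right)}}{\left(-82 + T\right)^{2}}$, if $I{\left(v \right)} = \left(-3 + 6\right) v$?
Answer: $\frac{759661}{5702} \approx 133.23$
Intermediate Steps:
$I{\left(v \right)} = 3 v$
$\frac{77 - 14071}{-11404} + \frac{I{\left(176 \right)}}{\left(-82 + T\right)^{2}} = \frac{77 - 14071}{-11404} + \frac{3 \cdot 176}{\left(-82 + 84\right)^{2}} = \left(77 - 14071\right) \left(- \frac{1}{11404}\right) + \frac{528}{2^{2}} = \left(-13994\right) \left(- \frac{1}{11404}\right) + \frac{528}{4} = \frac{6997}{5702} + 528 \cdot \frac{1}{4} = \frac{6997}{5702} + 132 = \frac{759661}{5702}$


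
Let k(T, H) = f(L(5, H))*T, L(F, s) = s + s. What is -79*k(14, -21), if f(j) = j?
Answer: 46452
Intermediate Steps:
L(F, s) = 2*s
k(T, H) = 2*H*T (k(T, H) = (2*H)*T = 2*H*T)
-79*k(14, -21) = -158*(-21)*14 = -79*(-588) = 46452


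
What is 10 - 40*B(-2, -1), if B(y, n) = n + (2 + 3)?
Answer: -150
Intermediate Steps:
B(y, n) = 5 + n (B(y, n) = n + 5 = 5 + n)
10 - 40*B(-2, -1) = 10 - 40*(5 - 1) = 10 - 40*4 = 10 - 160 = -150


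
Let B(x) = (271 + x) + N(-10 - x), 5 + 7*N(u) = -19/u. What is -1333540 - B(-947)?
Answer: -1248892896/937 ≈ -1.3329e+6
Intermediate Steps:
N(u) = -5/7 - 19/(7*u) (N(u) = -5/7 + (-19/u)/7 = -5/7 - 19/(7*u))
B(x) = 271 + x + (31 + 5*x)/(7*(-10 - x)) (B(x) = (271 + x) + (-19 - 5*(-10 - x))/(7*(-10 - x)) = (271 + x) + (-19 + (50 + 5*x))/(7*(-10 - x)) = (271 + x) + (31 + 5*x)/(7*(-10 - x)) = 271 + x + (31 + 5*x)/(7*(-10 - x)))
-1333540 - B(-947) = -1333540 - (18939 + 7*(-947)**2 + 1962*(-947))/(7*(10 - 947)) = -1333540 - (18939 + 7*896809 - 1858014)/(7*(-937)) = -1333540 - (-1)*(18939 + 6277663 - 1858014)/(7*937) = -1333540 - (-1)*4438588/(7*937) = -1333540 - 1*(-634084/937) = -1333540 + 634084/937 = -1248892896/937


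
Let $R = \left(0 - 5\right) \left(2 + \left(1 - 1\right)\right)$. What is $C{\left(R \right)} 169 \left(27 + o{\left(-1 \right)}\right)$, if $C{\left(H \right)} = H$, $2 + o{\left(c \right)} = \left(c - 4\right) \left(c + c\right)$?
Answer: $-59150$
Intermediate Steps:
$o{\left(c \right)} = -2 + 2 c \left(-4 + c\right)$ ($o{\left(c \right)} = -2 + \left(c - 4\right) \left(c + c\right) = -2 + \left(-4 + c\right) 2 c = -2 + 2 c \left(-4 + c\right)$)
$R = -10$ ($R = - 5 \left(2 + \left(1 - 1\right)\right) = - 5 \left(2 + 0\right) = \left(-5\right) 2 = -10$)
$C{\left(R \right)} 169 \left(27 + o{\left(-1 \right)}\right) = - 10 \cdot 169 \left(27 - \left(-6 - 2\right)\right) = - 10 \cdot 169 \left(27 + \left(-2 + 8 + 2 \cdot 1\right)\right) = - 10 \cdot 169 \left(27 + \left(-2 + 8 + 2\right)\right) = - 10 \cdot 169 \left(27 + 8\right) = - 10 \cdot 169 \cdot 35 = \left(-10\right) 5915 = -59150$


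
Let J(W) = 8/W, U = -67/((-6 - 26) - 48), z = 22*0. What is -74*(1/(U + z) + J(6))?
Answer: -37592/201 ≈ -187.02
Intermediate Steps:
z = 0
U = 67/80 (U = -67/(-32 - 48) = -67/(-80) = -67*(-1/80) = 67/80 ≈ 0.83750)
-74*(1/(U + z) + J(6)) = -74*(1/(67/80 + 0) + 8/6) = -74*(1/(67/80) + 8*(1/6)) = -74*(80/67 + 4/3) = -74*508/201 = -37592/201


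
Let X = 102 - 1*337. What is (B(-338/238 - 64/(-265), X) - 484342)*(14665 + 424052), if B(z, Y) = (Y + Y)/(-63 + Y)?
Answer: -31660768214391/149 ≈ -2.1249e+11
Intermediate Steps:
X = -235 (X = 102 - 337 = -235)
B(z, Y) = 2*Y/(-63 + Y) (B(z, Y) = (2*Y)/(-63 + Y) = 2*Y/(-63 + Y))
(B(-338/238 - 64/(-265), X) - 484342)*(14665 + 424052) = (2*(-235)/(-63 - 235) - 484342)*(14665 + 424052) = (2*(-235)/(-298) - 484342)*438717 = (2*(-235)*(-1/298) - 484342)*438717 = (235/149 - 484342)*438717 = -72166723/149*438717 = -31660768214391/149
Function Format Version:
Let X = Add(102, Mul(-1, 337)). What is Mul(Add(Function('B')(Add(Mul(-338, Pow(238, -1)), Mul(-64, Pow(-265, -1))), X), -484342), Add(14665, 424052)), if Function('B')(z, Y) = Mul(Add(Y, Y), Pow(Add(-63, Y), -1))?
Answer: Rational(-31660768214391, 149) ≈ -2.1249e+11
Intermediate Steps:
X = -235 (X = Add(102, -337) = -235)
Function('B')(z, Y) = Mul(2, Y, Pow(Add(-63, Y), -1)) (Function('B')(z, Y) = Mul(Mul(2, Y), Pow(Add(-63, Y), -1)) = Mul(2, Y, Pow(Add(-63, Y), -1)))
Mul(Add(Function('B')(Add(Mul(-338, Pow(238, -1)), Mul(-64, Pow(-265, -1))), X), -484342), Add(14665, 424052)) = Mul(Add(Mul(2, -235, Pow(Add(-63, -235), -1)), -484342), Add(14665, 424052)) = Mul(Add(Mul(2, -235, Pow(-298, -1)), -484342), 438717) = Mul(Add(Mul(2, -235, Rational(-1, 298)), -484342), 438717) = Mul(Add(Rational(235, 149), -484342), 438717) = Mul(Rational(-72166723, 149), 438717) = Rational(-31660768214391, 149)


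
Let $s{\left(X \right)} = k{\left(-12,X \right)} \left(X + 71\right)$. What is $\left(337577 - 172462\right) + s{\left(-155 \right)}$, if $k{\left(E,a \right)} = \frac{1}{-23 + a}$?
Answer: $\frac{14695277}{89} \approx 1.6512 \cdot 10^{5}$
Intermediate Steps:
$s{\left(X \right)} = \frac{71 + X}{-23 + X}$ ($s{\left(X \right)} = \frac{X + 71}{-23 + X} = \frac{71 + X}{-23 + X}$)
$\left(337577 - 172462\right) + s{\left(-155 \right)} = \left(337577 - 172462\right) + \frac{71 - 155}{-23 - 155} = 165115 + \frac{1}{-178} \left(-84\right) = 165115 - - \frac{42}{89} = 165115 + \frac{42}{89} = \frac{14695277}{89}$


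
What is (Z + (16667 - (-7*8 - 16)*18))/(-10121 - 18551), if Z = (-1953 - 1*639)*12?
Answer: 13141/28672 ≈ 0.45832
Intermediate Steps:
Z = -31104 (Z = (-1953 - 639)*12 = -2592*12 = -31104)
(Z + (16667 - (-7*8 - 16)*18))/(-10121 - 18551) = (-31104 + (16667 - (-7*8 - 16)*18))/(-10121 - 18551) = (-31104 + (16667 - (-56 - 16)*18))/(-28672) = (-31104 + (16667 - (-72)*18))*(-1/28672) = (-31104 + (16667 - 1*(-1296)))*(-1/28672) = (-31104 + (16667 + 1296))*(-1/28672) = (-31104 + 17963)*(-1/28672) = -13141*(-1/28672) = 13141/28672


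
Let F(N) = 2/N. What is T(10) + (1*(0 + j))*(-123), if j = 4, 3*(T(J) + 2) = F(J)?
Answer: -7409/15 ≈ -493.93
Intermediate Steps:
T(J) = -2 + 2/(3*J) (T(J) = -2 + (2/J)/3 = -2 + 2/(3*J))
T(10) + (1*(0 + j))*(-123) = (-2 + (⅔)/10) + (1*(0 + 4))*(-123) = (-2 + (⅔)*(⅒)) + (1*4)*(-123) = (-2 + 1/15) + 4*(-123) = -29/15 - 492 = -7409/15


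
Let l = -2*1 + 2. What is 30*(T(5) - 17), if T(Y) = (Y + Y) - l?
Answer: -210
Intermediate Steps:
l = 0 (l = -2 + 2 = 0)
T(Y) = 2*Y (T(Y) = (Y + Y) - 1*0 = 2*Y + 0 = 2*Y)
30*(T(5) - 17) = 30*(2*5 - 17) = 30*(10 - 17) = 30*(-7) = -210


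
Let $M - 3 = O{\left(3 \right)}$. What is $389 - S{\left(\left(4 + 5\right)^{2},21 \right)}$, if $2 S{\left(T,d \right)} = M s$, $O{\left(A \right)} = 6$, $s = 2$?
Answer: $380$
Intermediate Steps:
$M = 9$ ($M = 3 + 6 = 9$)
$S{\left(T,d \right)} = 9$ ($S{\left(T,d \right)} = \frac{9 \cdot 2}{2} = \frac{1}{2} \cdot 18 = 9$)
$389 - S{\left(\left(4 + 5\right)^{2},21 \right)} = 389 - 9 = 380$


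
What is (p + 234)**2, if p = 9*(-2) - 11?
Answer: 42025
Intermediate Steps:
p = -29 (p = -18 - 11 = -29)
(p + 234)**2 = (-29 + 234)**2 = 205**2 = 42025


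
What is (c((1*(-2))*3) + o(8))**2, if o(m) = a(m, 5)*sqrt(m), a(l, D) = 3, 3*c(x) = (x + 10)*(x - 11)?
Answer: 5272/9 - 272*sqrt(2) ≈ 201.11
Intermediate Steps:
c(x) = (-11 + x)*(10 + x)/3 (c(x) = ((x + 10)*(x - 11))/3 = ((10 + x)*(-11 + x))/3 = ((-11 + x)*(10 + x))/3 = (-11 + x)*(10 + x)/3)
o(m) = 3*sqrt(m)
(c((1*(-2))*3) + o(8))**2 = ((-110/3 - 1*(-2)*3/3 + ((1*(-2))*3)**2/3) + 3*sqrt(8))**2 = ((-110/3 - (-2)*3/3 + (-2*3)**2/3) + 3*(2*sqrt(2)))**2 = ((-110/3 - 1/3*(-6) + (1/3)*(-6)**2) + 6*sqrt(2))**2 = ((-110/3 + 2 + (1/3)*36) + 6*sqrt(2))**2 = ((-110/3 + 2 + 12) + 6*sqrt(2))**2 = (-68/3 + 6*sqrt(2))**2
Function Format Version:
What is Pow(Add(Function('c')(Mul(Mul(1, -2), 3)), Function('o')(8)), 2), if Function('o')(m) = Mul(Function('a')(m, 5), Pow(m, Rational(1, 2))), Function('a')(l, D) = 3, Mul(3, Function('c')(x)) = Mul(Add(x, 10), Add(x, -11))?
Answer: Add(Rational(5272, 9), Mul(-272, Pow(2, Rational(1, 2)))) ≈ 201.11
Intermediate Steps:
Function('c')(x) = Mul(Rational(1, 3), Add(-11, x), Add(10, x)) (Function('c')(x) = Mul(Rational(1, 3), Mul(Add(x, 10), Add(x, -11))) = Mul(Rational(1, 3), Mul(Add(10, x), Add(-11, x))) = Mul(Rational(1, 3), Mul(Add(-11, x), Add(10, x))) = Mul(Rational(1, 3), Add(-11, x), Add(10, x)))
Function('o')(m) = Mul(3, Pow(m, Rational(1, 2)))
Pow(Add(Function('c')(Mul(Mul(1, -2), 3)), Function('o')(8)), 2) = Pow(Add(Add(Rational(-110, 3), Mul(Rational(-1, 3), Mul(Mul(1, -2), 3)), Mul(Rational(1, 3), Pow(Mul(Mul(1, -2), 3), 2))), Mul(3, Pow(8, Rational(1, 2)))), 2) = Pow(Add(Add(Rational(-110, 3), Mul(Rational(-1, 3), Mul(-2, 3)), Mul(Rational(1, 3), Pow(Mul(-2, 3), 2))), Mul(3, Mul(2, Pow(2, Rational(1, 2))))), 2) = Pow(Add(Add(Rational(-110, 3), Mul(Rational(-1, 3), -6), Mul(Rational(1, 3), Pow(-6, 2))), Mul(6, Pow(2, Rational(1, 2)))), 2) = Pow(Add(Add(Rational(-110, 3), 2, Mul(Rational(1, 3), 36)), Mul(6, Pow(2, Rational(1, 2)))), 2) = Pow(Add(Add(Rational(-110, 3), 2, 12), Mul(6, Pow(2, Rational(1, 2)))), 2) = Pow(Add(Rational(-68, 3), Mul(6, Pow(2, Rational(1, 2)))), 2)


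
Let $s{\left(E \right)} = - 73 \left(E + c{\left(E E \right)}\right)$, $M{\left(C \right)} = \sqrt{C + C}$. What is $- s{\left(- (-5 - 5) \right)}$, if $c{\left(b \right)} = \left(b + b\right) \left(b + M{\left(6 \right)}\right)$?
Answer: $1460730 + 29200 \sqrt{3} \approx 1.5113 \cdot 10^{6}$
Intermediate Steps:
$M{\left(C \right)} = \sqrt{2} \sqrt{C}$ ($M{\left(C \right)} = \sqrt{2 C} = \sqrt{2} \sqrt{C}$)
$c{\left(b \right)} = 2 b \left(b + 2 \sqrt{3}\right)$ ($c{\left(b \right)} = \left(b + b\right) \left(b + \sqrt{2} \sqrt{6}\right) = 2 b \left(b + 2 \sqrt{3}\right)$)
$s{\left(E \right)} = - 73 E - 146 E^{2} \left(E^{2} + 2 \sqrt{3}\right)$ ($s{\left(E \right)} = - 73 \left(E + 2 E E \left(E E + 2 \sqrt{3}\right)\right) = - 73 \left(E + 2 E^{2} \left(E^{2} + 2 \sqrt{3}\right)\right) = - 73 E - 146 E^{2} \left(E^{2} + 2 \sqrt{3}\right)$)
$- s{\left(- (-5 - 5) \right)} = - 73 \left(- (-5 - 5)\right) \left(-1 + 2 \left(- (-5 - 5)\right) \left(- \left(- (-5 - 5)\right)^{2} - 2 \sqrt{3}\right)\right) = - 73 \left(\left(-1\right) \left(-10\right)\right) \left(-1 + 2 \left(\left(-1\right) \left(-10\right)\right) \left(- \left(\left(-1\right) \left(-10\right)\right)^{2} - 2 \sqrt{3}\right)\right) = - 73 \cdot 10 \left(-1 + 2 \cdot 10 \left(- 10^{2} - 2 \sqrt{3}\right)\right) = - 73 \cdot 10 \left(-1 + 2 \cdot 10 \left(\left(-1\right) 100 - 2 \sqrt{3}\right)\right) = - 73 \cdot 10 \left(-1 + 2 \cdot 10 \left(-100 - 2 \sqrt{3}\right)\right) = - 73 \cdot 10 \left(-1 - \left(2000 + 40 \sqrt{3}\right)\right) = - 73 \cdot 10 \left(-2001 - 40 \sqrt{3}\right) = - (-1460730 - 29200 \sqrt{3}) = 1460730 + 29200 \sqrt{3}$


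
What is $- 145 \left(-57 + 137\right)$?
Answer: $-11600$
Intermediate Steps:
$- 145 \left(-57 + 137\right) = \left(-145\right) 80 = -11600$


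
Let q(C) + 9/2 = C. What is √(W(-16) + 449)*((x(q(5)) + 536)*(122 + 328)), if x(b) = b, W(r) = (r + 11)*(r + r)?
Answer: 241425*√609 ≈ 5.9579e+6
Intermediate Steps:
W(r) = 2*r*(11 + r) (W(r) = (11 + r)*(2*r) = 2*r*(11 + r))
q(C) = -9/2 + C
√(W(-16) + 449)*((x(q(5)) + 536)*(122 + 328)) = √(2*(-16)*(11 - 16) + 449)*(((-9/2 + 5) + 536)*(122 + 328)) = √(2*(-16)*(-5) + 449)*((½ + 536)*450) = √(160 + 449)*((1073/2)*450) = √609*241425 = 241425*√609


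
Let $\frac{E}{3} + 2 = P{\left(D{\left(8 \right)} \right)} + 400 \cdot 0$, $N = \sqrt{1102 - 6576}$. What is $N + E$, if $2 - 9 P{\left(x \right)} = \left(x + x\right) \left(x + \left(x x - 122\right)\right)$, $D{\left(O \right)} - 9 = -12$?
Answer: $- \frac{712}{3} + i \sqrt{5474} \approx -237.33 + 73.986 i$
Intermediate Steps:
$D{\left(O \right)} = -3$ ($D{\left(O \right)} = 9 - 12 = -3$)
$N = i \sqrt{5474}$ ($N = \sqrt{-5474} = i \sqrt{5474} \approx 73.986 i$)
$P{\left(x \right)} = \frac{2}{9} - \frac{2 x \left(-122 + x + x^{2}\right)}{9}$ ($P{\left(x \right)} = \frac{2}{9} - \frac{\left(x + x\right) \left(x + \left(x x - 122\right)\right)}{9} = \frac{2}{9} - \frac{2 x \left(x + \left(x^{2} - 122\right)\right)}{9} = \frac{2}{9} - \frac{2 x \left(x + \left(-122 + x^{2}\right)\right)}{9} = \frac{2}{9} - \frac{2 x \left(-122 + x + x^{2}\right)}{9}$)
$E = - \frac{712}{3}$ ($E = -6 + 3 \left(\left(\frac{2}{9} - \frac{2 \left(-3\right)^{2}}{9} - \frac{2 \left(-3\right)^{3}}{9} + \frac{244}{9} \left(-3\right)\right) + 400 \cdot 0\right) = -6 + 3 \left(\left(\frac{2}{9} - 2 - -6 - \frac{244}{3}\right) + 0\right) = -6 + 3 \left(\left(\frac{2}{9} - 2 + 6 - \frac{244}{3}\right) + 0\right) = -6 + 3 \left(- \frac{694}{9} + 0\right) = -6 + 3 \left(- \frac{694}{9}\right) = -6 - \frac{694}{3} = - \frac{712}{3} \approx -237.33$)
$N + E = i \sqrt{5474} - \frac{712}{3} = - \frac{712}{3} + i \sqrt{5474}$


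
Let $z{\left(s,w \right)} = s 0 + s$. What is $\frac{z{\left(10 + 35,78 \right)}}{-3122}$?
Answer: $- \frac{45}{3122} \approx -0.014414$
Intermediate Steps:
$z{\left(s,w \right)} = s$ ($z{\left(s,w \right)} = 0 + s = s$)
$\frac{z{\left(10 + 35,78 \right)}}{-3122} = \frac{10 + 35}{-3122} = 45 \left(- \frac{1}{3122}\right) = - \frac{45}{3122}$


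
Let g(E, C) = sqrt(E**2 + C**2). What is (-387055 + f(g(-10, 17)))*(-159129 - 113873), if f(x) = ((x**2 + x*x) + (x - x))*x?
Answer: 105666789110 - 212395556*sqrt(389) ≈ 1.0148e+11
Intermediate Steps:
g(E, C) = sqrt(C**2 + E**2)
f(x) = 2*x**3 (f(x) = ((x**2 + x**2) + 0)*x = (2*x**2 + 0)*x = (2*x**2)*x = 2*x**3)
(-387055 + f(g(-10, 17)))*(-159129 - 113873) = (-387055 + 2*(sqrt(17**2 + (-10)**2))**3)*(-159129 - 113873) = (-387055 + 2*(sqrt(289 + 100))**3)*(-273002) = (-387055 + 2*(sqrt(389))**3)*(-273002) = (-387055 + 2*(389*sqrt(389)))*(-273002) = (-387055 + 778*sqrt(389))*(-273002) = 105666789110 - 212395556*sqrt(389)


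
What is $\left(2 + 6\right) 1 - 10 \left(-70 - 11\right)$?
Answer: $818$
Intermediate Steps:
$\left(2 + 6\right) 1 - 10 \left(-70 - 11\right) = 8 \cdot 1 - -810 = 8 + 810 = 818$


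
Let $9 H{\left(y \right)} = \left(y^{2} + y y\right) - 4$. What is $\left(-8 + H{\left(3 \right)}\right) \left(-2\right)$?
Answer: $\frac{116}{9} \approx 12.889$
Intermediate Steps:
$H{\left(y \right)} = - \frac{4}{9} + \frac{2 y^{2}}{9}$ ($H{\left(y \right)} = \frac{\left(y^{2} + y y\right) - 4}{9} = \frac{\left(y^{2} + y^{2}\right) - 4}{9} = \frac{2 y^{2} - 4}{9} = \frac{-4 + 2 y^{2}}{9} = - \frac{4}{9} + \frac{2 y^{2}}{9}$)
$\left(-8 + H{\left(3 \right)}\right) \left(-2\right) = \left(-8 - \left(\frac{4}{9} - \frac{2 \cdot 3^{2}}{9}\right)\right) \left(-2\right) = \left(-8 + \left(- \frac{4}{9} + \frac{2}{9} \cdot 9\right)\right) \left(-2\right) = \left(-8 + \left(- \frac{4}{9} + 2\right)\right) \left(-2\right) = \left(-8 + \frac{14}{9}\right) \left(-2\right) = \left(- \frac{58}{9}\right) \left(-2\right) = \frac{116}{9}$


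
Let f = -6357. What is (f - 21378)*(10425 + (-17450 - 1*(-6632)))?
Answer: 10899855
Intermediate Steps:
(f - 21378)*(10425 + (-17450 - 1*(-6632))) = (-6357 - 21378)*(10425 + (-17450 - 1*(-6632))) = -27735*(10425 + (-17450 + 6632)) = -27735*(10425 - 10818) = -27735*(-393) = 10899855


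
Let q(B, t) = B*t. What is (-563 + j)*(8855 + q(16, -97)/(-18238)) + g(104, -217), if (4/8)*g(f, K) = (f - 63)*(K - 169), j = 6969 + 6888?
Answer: 1073195497586/9119 ≈ 1.1769e+8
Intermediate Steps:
j = 13857
g(f, K) = 2*(-169 + K)*(-63 + f) (g(f, K) = 2*((f - 63)*(K - 169)) = 2*((-63 + f)*(-169 + K)) = 2*((-169 + K)*(-63 + f)) = 2*(-169 + K)*(-63 + f))
(-563 + j)*(8855 + q(16, -97)/(-18238)) + g(104, -217) = (-563 + 13857)*(8855 + (16*(-97))/(-18238)) + (21294 - 338*104 - 126*(-217) + 2*(-217)*104) = 13294*(8855 - 1552*(-1/18238)) + (21294 - 35152 + 27342 - 45136) = 13294*(8855 + 776/9119) - 31652 = 13294*(80749521/9119) - 31652 = 1073484132174/9119 - 31652 = 1073195497586/9119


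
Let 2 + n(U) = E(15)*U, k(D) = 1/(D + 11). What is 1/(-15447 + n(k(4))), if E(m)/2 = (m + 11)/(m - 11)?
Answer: -15/231722 ≈ -6.4733e-5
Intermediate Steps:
k(D) = 1/(11 + D)
E(m) = 2*(11 + m)/(-11 + m) (E(m) = 2*((m + 11)/(m - 11)) = 2*((11 + m)/(-11 + m)) = 2*(11 + m)/(-11 + m))
n(U) = -2 + 13*U (n(U) = -2 + (2*(11 + 15)/(-11 + 15))*U = -2 + (2*26/4)*U = -2 + (2*(¼)*26)*U = -2 + 13*U)
1/(-15447 + n(k(4))) = 1/(-15447 + (-2 + 13/(11 + 4))) = 1/(-15447 + (-2 + 13/15)) = 1/(-15447 - 17/15) = 1/(-231722/15) = -15/231722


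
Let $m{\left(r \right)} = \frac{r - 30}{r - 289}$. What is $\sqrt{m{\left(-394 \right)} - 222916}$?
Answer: $\frac{2 i \sqrt{25996893083}}{683} \approx 472.14 i$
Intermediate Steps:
$m{\left(r \right)} = \frac{-30 + r}{-289 + r}$
$\sqrt{m{\left(-394 \right)} - 222916} = \sqrt{\frac{-30 - 394}{-289 - 394} - 222916} = \sqrt{\frac{1}{-683} \left(-424\right) - 222916} = \sqrt{\left(- \frac{1}{683}\right) \left(-424\right) - 222916} = \sqrt{\frac{424}{683} - 222916} = \sqrt{- \frac{152251204}{683}} = \frac{2 i \sqrt{25996893083}}{683}$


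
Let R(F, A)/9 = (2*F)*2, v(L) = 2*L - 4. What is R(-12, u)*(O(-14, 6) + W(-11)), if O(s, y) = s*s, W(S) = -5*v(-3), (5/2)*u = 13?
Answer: -106272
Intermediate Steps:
u = 26/5 (u = (2/5)*13 = 26/5 ≈ 5.2000)
v(L) = -4 + 2*L
W(S) = 50 (W(S) = -5*(-4 + 2*(-3)) = -5*(-4 - 6) = -5*(-10) = 50)
O(s, y) = s**2
R(F, A) = 36*F (R(F, A) = 9*((2*F)*2) = 9*(4*F) = 36*F)
R(-12, u)*(O(-14, 6) + W(-11)) = (36*(-12))*((-14)**2 + 50) = -432*(196 + 50) = -432*246 = -106272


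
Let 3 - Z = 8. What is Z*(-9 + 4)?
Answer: 25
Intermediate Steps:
Z = -5 (Z = 3 - 1*8 = 3 - 8 = -5)
Z*(-9 + 4) = -5*(-9 + 4) = -5*(-5) = 25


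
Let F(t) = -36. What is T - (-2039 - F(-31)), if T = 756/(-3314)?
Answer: 3318593/1657 ≈ 2002.8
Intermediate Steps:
T = -378/1657 (T = 756*(-1/3314) = -378/1657 ≈ -0.22812)
T - (-2039 - F(-31)) = -378/1657 - (-2039 - 1*(-36)) = -378/1657 - (-2039 + 36) = -378/1657 - 1*(-2003) = -378/1657 + 2003 = 3318593/1657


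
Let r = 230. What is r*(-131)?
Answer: -30130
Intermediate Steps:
r*(-131) = 230*(-131) = -30130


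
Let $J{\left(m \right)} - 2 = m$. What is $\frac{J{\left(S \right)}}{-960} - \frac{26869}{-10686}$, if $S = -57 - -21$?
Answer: $\frac{726599}{284960} \approx 2.5498$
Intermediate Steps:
$S = -36$ ($S = -57 + 21 = -36$)
$J{\left(m \right)} = 2 + m$
$\frac{J{\left(S \right)}}{-960} - \frac{26869}{-10686} = \frac{2 - 36}{-960} - \frac{26869}{-10686} = \left(-34\right) \left(- \frac{1}{960}\right) - - \frac{26869}{10686} = \frac{17}{480} + \frac{26869}{10686} = \frac{726599}{284960}$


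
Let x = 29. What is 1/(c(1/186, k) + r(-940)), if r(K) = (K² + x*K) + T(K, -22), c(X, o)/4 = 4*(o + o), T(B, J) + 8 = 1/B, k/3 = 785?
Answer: 940/875790479 ≈ 1.0733e-6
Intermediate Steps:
k = 2355 (k = 3*785 = 2355)
T(B, J) = -8 + 1/B
c(X, o) = 32*o (c(X, o) = 4*(4*(o + o)) = 4*(4*(2*o)) = 4*(8*o) = 32*o)
r(K) = -8 + 1/K + K² + 29*K (r(K) = (K² + 29*K) + (-8 + 1/K) = -8 + 1/K + K² + 29*K)
1/(c(1/186, k) + r(-940)) = 1/(32*2355 + (-8 + 1/(-940) + (-940)² + 29*(-940))) = 1/(75360 + (-8 - 1/940 + 883600 - 27260)) = 1/(75360 + 804952079/940) = 1/(875790479/940) = 940/875790479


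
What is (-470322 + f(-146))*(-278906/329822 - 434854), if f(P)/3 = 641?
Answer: 33589991831827353/164911 ≈ 2.0369e+11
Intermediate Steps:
f(P) = 1923 (f(P) = 3*641 = 1923)
(-470322 + f(-146))*(-278906/329822 - 434854) = (-470322 + 1923)*(-278906/329822 - 434854) = -468399*(-278906*1/329822 - 434854) = -468399*(-139453/164911 - 434854) = -468399*(-71712347447/164911) = 33589991831827353/164911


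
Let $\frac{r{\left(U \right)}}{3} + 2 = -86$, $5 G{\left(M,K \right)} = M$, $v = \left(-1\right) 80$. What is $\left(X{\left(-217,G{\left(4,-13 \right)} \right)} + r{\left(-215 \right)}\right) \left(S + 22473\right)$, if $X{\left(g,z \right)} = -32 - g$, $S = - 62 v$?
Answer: $-2167207$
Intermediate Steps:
$v = -80$
$G{\left(M,K \right)} = \frac{M}{5}$
$r{\left(U \right)} = -264$ ($r{\left(U \right)} = -6 + 3 \left(-86\right) = -6 - 258 = -264$)
$S = 4960$ ($S = \left(-62\right) \left(-80\right) = 4960$)
$\left(X{\left(-217,G{\left(4,-13 \right)} \right)} + r{\left(-215 \right)}\right) \left(S + 22473\right) = \left(\left(-32 - -217\right) - 264\right) \left(4960 + 22473\right) = \left(\left(-32 + 217\right) - 264\right) 27433 = \left(185 - 264\right) 27433 = \left(-79\right) 27433 = -2167207$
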